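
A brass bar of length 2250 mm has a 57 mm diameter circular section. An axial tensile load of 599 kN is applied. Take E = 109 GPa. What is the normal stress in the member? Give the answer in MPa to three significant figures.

235 MPa

A = 2552 mm².
σ = N/A = 599000/2552 = 234.7 MPa.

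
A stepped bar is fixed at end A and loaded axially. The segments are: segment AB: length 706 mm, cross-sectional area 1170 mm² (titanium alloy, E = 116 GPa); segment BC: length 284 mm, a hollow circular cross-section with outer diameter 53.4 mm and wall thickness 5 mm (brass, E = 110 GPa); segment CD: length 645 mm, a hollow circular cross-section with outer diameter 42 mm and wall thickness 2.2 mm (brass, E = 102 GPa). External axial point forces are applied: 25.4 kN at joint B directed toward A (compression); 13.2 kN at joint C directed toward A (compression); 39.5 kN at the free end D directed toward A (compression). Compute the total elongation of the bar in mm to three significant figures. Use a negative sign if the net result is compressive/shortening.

-1.49 mm

Internal axial forces (sectioning from the free end, tension +): N_CD = -39.5 kN, N_BC = -52.7 kN, N_AB = -78.1 kN.
A_BC = 760.3 mm².
A_CD = 275.1 mm².
δ_AB = -78100·706/(1170·116000) = -0.4063 mm
δ_BC = -52700·284/(760.3·110000) = -0.179 mm
δ_CD = -39500·645/(275.1·102000) = -0.908 mm
δ = Σδ_i = -1.493 mm.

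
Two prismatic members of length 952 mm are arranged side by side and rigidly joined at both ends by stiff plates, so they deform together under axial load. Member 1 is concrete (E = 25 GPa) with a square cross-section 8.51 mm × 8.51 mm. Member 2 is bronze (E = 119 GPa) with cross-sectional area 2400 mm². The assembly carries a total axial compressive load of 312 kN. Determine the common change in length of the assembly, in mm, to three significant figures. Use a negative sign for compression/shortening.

-1.03 mm

A_1 = 72.42 mm².
Equal strain + equilibrium ⇒ each member carries load in proportion to AE: A₁E₁ = 1811000 N, A₂E₂ = 285600000 N, ΣAE = 287400000 N.
δ = PL/ΣAE = -312000·952/287400000 = -1.033 mm.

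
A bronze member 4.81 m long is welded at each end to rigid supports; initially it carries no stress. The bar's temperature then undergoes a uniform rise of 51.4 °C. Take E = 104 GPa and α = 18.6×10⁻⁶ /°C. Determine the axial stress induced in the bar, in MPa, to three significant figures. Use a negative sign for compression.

-99.4 MPa

Free thermal expansion αLΔT = 18.6e-6 · 4810 · 51.4 = 4.599 mm.
The walls impose strain ε = −(4.599)/4810 = -9.5604e-04; σ = Eε = 104000 · -9.5604e-04 = -99.43 MPa.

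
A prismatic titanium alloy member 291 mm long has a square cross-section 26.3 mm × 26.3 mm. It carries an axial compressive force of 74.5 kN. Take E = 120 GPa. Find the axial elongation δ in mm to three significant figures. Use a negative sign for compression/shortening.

-0.261 mm

A = 691.7 mm².
δ_mech = NL/(AE) = -74500·291/(691.7·120000) = -0.2612 mm.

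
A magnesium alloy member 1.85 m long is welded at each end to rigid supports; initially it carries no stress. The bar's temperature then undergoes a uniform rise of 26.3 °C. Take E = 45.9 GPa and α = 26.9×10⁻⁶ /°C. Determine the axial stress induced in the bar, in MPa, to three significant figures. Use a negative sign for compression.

Free thermal expansion αLΔT = 26.9e-6 · 1850 · 26.3 = 1.309 mm.
The walls impose strain ε = −(1.309)/1850 = -7.0747e-04; σ = Eε = 45900 · -7.0747e-04 = -32.47 MPa.

-32.5 MPa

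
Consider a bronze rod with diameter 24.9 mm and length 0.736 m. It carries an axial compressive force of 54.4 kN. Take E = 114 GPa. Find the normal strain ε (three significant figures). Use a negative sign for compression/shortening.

A = 487 mm².
σ = N/A = -111.7 MPa; ε = σ/E = -111.7/114000 = -9.800e-04.

-9.80e-04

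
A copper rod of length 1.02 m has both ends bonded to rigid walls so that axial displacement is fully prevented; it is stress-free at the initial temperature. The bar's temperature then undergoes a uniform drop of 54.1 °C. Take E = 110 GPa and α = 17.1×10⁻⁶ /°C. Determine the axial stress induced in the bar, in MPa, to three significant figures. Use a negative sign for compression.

Free thermal expansion αLΔT = 17.1e-6 · 1020 · -54.1 = -0.9436 mm.
The walls impose strain ε = −(-0.9436)/1020 = 9.2511e-04; σ = Eε = 110000 · 9.2511e-04 = 101.8 MPa.

102 MPa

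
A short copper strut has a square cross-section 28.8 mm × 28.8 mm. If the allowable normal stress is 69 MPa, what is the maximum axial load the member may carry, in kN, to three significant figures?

A = 829.4 mm².
P_max = σ_allow · A = 69 · 829.4 = 57230 N = 57.23 kN.

57.2 kN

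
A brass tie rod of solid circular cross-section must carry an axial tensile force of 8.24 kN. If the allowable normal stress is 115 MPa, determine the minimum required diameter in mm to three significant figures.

9.55 mm

Required area A ≥ P/σ_allow = 8240/115 = 71.65 mm².
For a solid circular section, d ≥ √(4A/π) = 9.551 mm.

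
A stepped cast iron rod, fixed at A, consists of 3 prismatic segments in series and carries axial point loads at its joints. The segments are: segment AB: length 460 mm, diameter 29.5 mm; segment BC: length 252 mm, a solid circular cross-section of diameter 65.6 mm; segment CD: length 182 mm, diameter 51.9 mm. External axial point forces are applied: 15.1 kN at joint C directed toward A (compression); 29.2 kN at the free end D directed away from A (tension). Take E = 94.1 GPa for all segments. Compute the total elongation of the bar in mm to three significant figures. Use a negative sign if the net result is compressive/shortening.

Internal axial forces (sectioning from the free end, tension +): N_CD = 29.2 kN, N_BC = 14.1 kN, N_AB = 14.1 kN.
A_AB = 683.5 mm².
A_BC = 3380 mm².
A_CD = 2116 mm².
δ_AB = 14100·460/(683.5·94100) = 0.1008 mm
δ_BC = 14100·252/(3380·94100) = 0.01117 mm
δ_CD = 29200·182/(2116·94100) = 0.0267 mm
δ = Σδ_i = 0.1387 mm.

0.139 mm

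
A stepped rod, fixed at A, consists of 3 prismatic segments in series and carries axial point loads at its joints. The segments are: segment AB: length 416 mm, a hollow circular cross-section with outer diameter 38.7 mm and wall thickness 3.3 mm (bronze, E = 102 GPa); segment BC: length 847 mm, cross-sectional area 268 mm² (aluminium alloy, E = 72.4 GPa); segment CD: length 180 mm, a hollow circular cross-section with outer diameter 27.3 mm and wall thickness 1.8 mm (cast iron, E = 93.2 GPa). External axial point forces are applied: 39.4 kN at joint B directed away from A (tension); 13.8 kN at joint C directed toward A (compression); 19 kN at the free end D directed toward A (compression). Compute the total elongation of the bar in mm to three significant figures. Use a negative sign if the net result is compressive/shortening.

Internal axial forces (sectioning from the free end, tension +): N_CD = -19 kN, N_BC = -32.8 kN, N_AB = 6.6 kN.
A_AB = 367 mm².
A_CD = 144.2 mm².
δ_AB = 6600·416/(367·102000) = 0.07334 mm
δ_BC = -32800·847/(268·72400) = -1.432 mm
δ_CD = -19000·180/(144.2·93200) = -0.2545 mm
δ = Σδ_i = -1.613 mm.

-1.61 mm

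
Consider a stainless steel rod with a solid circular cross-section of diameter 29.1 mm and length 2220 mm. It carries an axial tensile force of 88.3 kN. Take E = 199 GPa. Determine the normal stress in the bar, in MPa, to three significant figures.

A = 665.1 mm².
σ = N/A = 88300/665.1 = 132.8 MPa.

133 MPa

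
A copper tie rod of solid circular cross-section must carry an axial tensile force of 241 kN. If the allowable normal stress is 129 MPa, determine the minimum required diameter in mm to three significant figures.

48.8 mm

Required area A ≥ P/σ_allow = 241000/129 = 1868 mm².
For a solid circular section, d ≥ √(4A/π) = 48.77 mm.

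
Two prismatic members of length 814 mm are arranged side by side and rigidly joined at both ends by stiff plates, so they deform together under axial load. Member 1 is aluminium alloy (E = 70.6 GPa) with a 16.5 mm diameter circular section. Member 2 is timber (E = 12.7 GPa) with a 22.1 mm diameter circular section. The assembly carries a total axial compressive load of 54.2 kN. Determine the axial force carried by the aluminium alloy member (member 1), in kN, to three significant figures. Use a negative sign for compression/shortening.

A_1 = 213.8 mm².
A_2 = 383.6 mm².
Equal strain + equilibrium ⇒ each member carries load in proportion to AE: A₁E₁ = 15100000 N, A₂E₂ = 4872000 N, ΣAE = 19970000 N.
F₁ = P·A₁E₁/ΣAE = -54200·15100000/19970000 = -40980 N.

-41.0 kN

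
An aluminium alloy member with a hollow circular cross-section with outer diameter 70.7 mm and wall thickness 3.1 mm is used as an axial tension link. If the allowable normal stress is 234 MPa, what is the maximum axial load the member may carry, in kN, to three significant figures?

A = 658.4 mm².
P_max = σ_allow · A = 234 · 658.4 = 154100 N = 154.1 kN.

154 kN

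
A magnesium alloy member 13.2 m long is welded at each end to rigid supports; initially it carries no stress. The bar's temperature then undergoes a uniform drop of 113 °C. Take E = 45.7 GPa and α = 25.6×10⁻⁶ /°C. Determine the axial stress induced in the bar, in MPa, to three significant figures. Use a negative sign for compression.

132 MPa

Free thermal expansion αLΔT = 25.6e-6 · 13200 · -113 = -38.18 mm.
The walls impose strain ε = −(-38.18)/13200 = 2.8928e-03; σ = Eε = 45700 · 2.8928e-03 = 132.2 MPa.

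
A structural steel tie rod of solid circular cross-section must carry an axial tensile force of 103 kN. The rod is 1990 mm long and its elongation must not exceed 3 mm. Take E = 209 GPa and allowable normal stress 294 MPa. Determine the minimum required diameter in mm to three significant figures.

Required area A ≥ P/σ_allow = 103000/294 = 350.3 mm².
For a solid circular section, d ≥ √(4A/π) = 21.12 mm.
Elongation limit: A ≥ PL/(Eδ_allow) = 103000·1990/(209000·3) = 326.9 mm² ⇒ d ≥ 20.4 mm.
The stress limit governs.

21.1 mm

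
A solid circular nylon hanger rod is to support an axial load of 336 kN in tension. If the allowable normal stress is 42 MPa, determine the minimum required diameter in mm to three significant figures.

Required area A ≥ P/σ_allow = 336000/42 = 8000 mm².
For a solid circular section, d ≥ √(4A/π) = 100.9 mm.

101 mm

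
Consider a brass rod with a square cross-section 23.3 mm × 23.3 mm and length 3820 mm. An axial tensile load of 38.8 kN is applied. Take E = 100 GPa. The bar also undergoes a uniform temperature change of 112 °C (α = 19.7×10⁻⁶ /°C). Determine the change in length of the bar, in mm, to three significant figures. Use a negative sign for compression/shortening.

A = 542.9 mm².
δ_mech = NL/(AE) = 38800·3820/(542.9·100000) = 2.73 mm.
δ_thermal = αLΔT = 19.7e-6·3820·112 = 8.428 mm.
δ = δ_mech + δ_thermal = 11.16 mm.

11.2 mm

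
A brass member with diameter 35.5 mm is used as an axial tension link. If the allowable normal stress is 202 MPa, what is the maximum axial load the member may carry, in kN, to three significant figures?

200 kN

A = 989.8 mm².
P_max = σ_allow · A = 202 · 989.8 = 199900 N = 199.9 kN.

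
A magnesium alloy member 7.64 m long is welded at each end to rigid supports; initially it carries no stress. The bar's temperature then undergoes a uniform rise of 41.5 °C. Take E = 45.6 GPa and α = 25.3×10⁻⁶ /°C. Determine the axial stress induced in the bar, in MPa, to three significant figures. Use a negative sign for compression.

Free thermal expansion αLΔT = 25.3e-6 · 7640 · 41.5 = 8.022 mm.
The walls impose strain ε = −(8.022)/7640 = -1.0500e-03; σ = Eε = 45600 · -1.0500e-03 = -47.88 MPa.

-47.9 MPa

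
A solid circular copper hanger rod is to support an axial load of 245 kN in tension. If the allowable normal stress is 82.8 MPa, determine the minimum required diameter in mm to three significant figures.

61.4 mm

Required area A ≥ P/σ_allow = 245000/82.8 = 2959 mm².
For a solid circular section, d ≥ √(4A/π) = 61.38 mm.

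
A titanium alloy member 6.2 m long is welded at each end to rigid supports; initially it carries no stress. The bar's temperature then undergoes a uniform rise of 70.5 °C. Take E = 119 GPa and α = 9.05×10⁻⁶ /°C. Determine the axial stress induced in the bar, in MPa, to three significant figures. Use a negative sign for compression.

-75.9 MPa

Free thermal expansion αLΔT = 9.05e-6 · 6200 · 70.5 = 3.956 mm.
The walls impose strain ε = −(3.956)/6200 = -6.3802e-04; σ = Eε = 119000 · -6.3802e-04 = -75.92 MPa.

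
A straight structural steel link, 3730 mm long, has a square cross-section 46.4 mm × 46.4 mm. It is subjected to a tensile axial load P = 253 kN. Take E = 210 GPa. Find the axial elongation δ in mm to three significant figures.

2.09 mm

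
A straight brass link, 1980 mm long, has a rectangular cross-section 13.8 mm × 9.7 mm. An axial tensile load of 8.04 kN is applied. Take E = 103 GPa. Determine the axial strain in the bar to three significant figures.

5.83e-04

A = 133.9 mm².
σ = N/A = 60.06 MPa; ε = σ/E = 60.06/103000 = 5.831e-04.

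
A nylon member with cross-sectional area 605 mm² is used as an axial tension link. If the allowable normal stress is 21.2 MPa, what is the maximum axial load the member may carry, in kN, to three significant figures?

P_max = σ_allow · A = 21.2 · 605 = 12830 N = 12.83 kN.

12.8 kN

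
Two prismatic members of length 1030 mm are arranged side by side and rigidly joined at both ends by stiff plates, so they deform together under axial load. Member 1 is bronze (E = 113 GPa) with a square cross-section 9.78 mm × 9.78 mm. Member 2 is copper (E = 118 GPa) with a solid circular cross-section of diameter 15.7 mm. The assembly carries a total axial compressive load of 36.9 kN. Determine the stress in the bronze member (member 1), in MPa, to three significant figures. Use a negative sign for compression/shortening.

A_1 = 95.65 mm².
A_2 = 193.6 mm².
Equal strain + equilibrium ⇒ each member carries load in proportion to AE: A₁E₁ = 10810000 N, A₂E₂ = 22840000 N, ΣAE = 33650000 N.
σ₁ = P·E₁/ΣAE = -36900·113000/33650000 = -123.9 MPa.

-124 MPa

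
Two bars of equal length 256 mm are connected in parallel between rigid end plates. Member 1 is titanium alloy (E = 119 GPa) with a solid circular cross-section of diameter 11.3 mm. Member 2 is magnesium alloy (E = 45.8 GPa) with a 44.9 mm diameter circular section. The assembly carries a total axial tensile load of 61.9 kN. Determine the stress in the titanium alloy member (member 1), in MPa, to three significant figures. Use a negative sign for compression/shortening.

87.2 MPa

A_1 = 100.3 mm².
A_2 = 1583 mm².
Equal strain + equilibrium ⇒ each member carries load in proportion to AE: A₁E₁ = 11930000 N, A₂E₂ = 72520000 N, ΣAE = 84450000 N.
σ₁ = P·E₁/ΣAE = 61900·119000/84450000 = 87.22 MPa.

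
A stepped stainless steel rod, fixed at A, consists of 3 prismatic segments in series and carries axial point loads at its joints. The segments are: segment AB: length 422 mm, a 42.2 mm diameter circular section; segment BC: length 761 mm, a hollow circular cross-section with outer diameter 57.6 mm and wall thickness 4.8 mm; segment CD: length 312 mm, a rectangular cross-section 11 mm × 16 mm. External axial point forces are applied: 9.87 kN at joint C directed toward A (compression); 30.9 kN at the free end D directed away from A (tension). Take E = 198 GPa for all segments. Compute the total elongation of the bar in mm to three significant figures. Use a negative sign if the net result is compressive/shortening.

0.410 mm

Internal axial forces (sectioning from the free end, tension +): N_CD = 30.9 kN, N_BC = 21.03 kN, N_AB = 21.03 kN.
A_AB = 1399 mm².
A_BC = 796.2 mm².
A_CD = 176 mm².
δ_AB = 21030·422/(1399·198000) = 0.03205 mm
δ_BC = 21030·761/(796.2·198000) = 0.1015 mm
δ_CD = 30900·312/(176·198000) = 0.2767 mm
δ = Σδ_i = 0.4102 mm.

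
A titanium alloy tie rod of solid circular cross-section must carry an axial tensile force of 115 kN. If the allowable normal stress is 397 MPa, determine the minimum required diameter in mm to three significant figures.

19.2 mm

Required area A ≥ P/σ_allow = 115000/397 = 289.7 mm².
For a solid circular section, d ≥ √(4A/π) = 19.2 mm.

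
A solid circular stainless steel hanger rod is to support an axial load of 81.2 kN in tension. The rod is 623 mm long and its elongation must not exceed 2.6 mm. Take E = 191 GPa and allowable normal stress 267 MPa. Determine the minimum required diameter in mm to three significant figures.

Required area A ≥ P/σ_allow = 81200/267 = 304.1 mm².
For a solid circular section, d ≥ √(4A/π) = 19.68 mm.
Elongation limit: A ≥ PL/(Eδ_allow) = 81200·623/(191000·2.6) = 101.9 mm² ⇒ d ≥ 11.39 mm.
The stress limit governs.

19.7 mm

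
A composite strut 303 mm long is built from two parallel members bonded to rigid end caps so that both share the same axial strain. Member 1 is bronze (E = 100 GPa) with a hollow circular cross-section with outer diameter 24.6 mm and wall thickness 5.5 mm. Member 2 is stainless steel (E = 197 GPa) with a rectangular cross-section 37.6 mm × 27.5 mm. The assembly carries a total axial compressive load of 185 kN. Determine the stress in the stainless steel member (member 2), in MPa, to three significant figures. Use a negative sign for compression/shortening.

-154 MPa

A_1 = 330 mm².
A_2 = 1034 mm².
Equal strain + equilibrium ⇒ each member carries load in proportion to AE: A₁E₁ = 33000000 N, A₂E₂ = 203700000 N, ΣAE = 236700000 N.
σ₂ = P·E₂/ΣAE = -185000·197000/236700000 = -154 MPa.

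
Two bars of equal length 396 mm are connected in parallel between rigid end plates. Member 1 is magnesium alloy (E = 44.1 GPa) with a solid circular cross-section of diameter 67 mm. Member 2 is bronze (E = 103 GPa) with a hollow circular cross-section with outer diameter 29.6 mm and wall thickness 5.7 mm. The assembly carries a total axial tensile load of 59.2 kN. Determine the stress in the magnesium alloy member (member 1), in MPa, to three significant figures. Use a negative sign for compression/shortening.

A_1 = 3526 mm².
A_2 = 428 mm².
Equal strain + equilibrium ⇒ each member carries load in proportion to AE: A₁E₁ = 155500000 N, A₂E₂ = 44080000 N, ΣAE = 199600000 N.
σ₁ = P·E₁/ΣAE = 59200·44100/199600000 = 13.08 MPa.

13.1 MPa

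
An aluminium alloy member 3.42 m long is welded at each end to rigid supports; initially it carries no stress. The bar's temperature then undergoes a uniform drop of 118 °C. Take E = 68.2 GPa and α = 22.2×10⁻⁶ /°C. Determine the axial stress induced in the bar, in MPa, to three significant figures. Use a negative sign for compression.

Free thermal expansion αLΔT = 22.2e-6 · 3420 · -118 = -8.959 mm.
The walls impose strain ε = −(-8.959)/3420 = 2.6196e-03; σ = Eε = 68200 · 2.6196e-03 = 178.7 MPa.

179 MPa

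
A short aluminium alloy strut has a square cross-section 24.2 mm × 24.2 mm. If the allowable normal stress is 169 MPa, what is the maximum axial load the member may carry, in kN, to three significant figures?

99.0 kN

A = 585.6 mm².
P_max = σ_allow · A = 169 · 585.6 = 98970 N = 98.97 kN.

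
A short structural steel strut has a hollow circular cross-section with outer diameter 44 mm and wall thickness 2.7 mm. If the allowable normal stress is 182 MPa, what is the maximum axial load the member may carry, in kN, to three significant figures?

A = 350.3 mm².
P_max = σ_allow · A = 182 · 350.3 = 63760 N = 63.76 kN.

63.8 kN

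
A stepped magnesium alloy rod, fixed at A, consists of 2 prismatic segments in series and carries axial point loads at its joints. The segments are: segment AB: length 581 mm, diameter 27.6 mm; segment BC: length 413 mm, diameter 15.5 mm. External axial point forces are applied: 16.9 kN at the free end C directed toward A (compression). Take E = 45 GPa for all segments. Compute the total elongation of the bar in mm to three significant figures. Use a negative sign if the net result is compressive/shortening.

Internal axial forces (sectioning from the free end, tension +): N_BC = -16.9 kN, N_AB = -16.9 kN.
A_AB = 598.3 mm².
A_BC = 188.7 mm².
δ_AB = -16900·581/(598.3·45000) = -0.3647 mm
δ_BC = -16900·413/(188.7·45000) = -0.822 mm
δ = Σδ_i = -1.187 mm.

-1.19 mm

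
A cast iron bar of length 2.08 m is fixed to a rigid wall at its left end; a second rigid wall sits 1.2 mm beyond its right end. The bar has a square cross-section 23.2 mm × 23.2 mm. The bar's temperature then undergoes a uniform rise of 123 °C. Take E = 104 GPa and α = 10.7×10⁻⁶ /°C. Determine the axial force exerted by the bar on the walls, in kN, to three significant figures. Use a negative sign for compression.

Free thermal expansion αLΔT = 10.7e-6 · 2080 · 123 = 2.737 mm.
The walls engage after the gap closes; constrained expansion = 2.737 − 1.2 = 1.537 mm.
The walls impose strain ε = −(1.537)/2080 = -7.3918e-04; σ = Eε = 104000 · -7.3918e-04 = -76.87 MPa.
Wall reaction R = σ·A = -76.87·538.2 = -41380 N = -41.38 kN.

-41.4 kN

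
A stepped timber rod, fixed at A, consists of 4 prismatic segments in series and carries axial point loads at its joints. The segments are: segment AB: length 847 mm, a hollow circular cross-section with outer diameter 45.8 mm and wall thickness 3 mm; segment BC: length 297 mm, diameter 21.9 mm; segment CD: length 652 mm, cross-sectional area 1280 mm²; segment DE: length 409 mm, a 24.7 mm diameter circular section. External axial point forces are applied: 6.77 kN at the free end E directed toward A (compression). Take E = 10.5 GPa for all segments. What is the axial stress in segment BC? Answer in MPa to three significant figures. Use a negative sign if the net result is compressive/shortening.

Internal axial forces (sectioning from the free end, tension +): N_DE = -6.77 kN, N_CD = -6.77 kN, N_BC = -6.77 kN, N_AB = -6.77 kN.
A_BC = 376.7 mm².
σ_BC = N_BC/A_BC = -6770/376.7 = -17.97 MPa.

-18.0 MPa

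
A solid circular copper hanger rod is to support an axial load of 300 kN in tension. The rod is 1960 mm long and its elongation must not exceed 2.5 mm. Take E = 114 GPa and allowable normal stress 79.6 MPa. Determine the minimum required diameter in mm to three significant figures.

69.3 mm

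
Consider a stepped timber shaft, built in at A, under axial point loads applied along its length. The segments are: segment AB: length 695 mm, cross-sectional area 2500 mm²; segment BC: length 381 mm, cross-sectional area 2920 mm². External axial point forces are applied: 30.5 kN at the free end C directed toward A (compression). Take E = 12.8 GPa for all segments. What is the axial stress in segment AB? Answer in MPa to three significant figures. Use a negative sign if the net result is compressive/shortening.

-12.2 MPa

Internal axial forces (sectioning from the free end, tension +): N_BC = -30.5 kN, N_AB = -30.5 kN.
σ_AB = N_AB/A_AB = -30500/2500 = -12.2 MPa.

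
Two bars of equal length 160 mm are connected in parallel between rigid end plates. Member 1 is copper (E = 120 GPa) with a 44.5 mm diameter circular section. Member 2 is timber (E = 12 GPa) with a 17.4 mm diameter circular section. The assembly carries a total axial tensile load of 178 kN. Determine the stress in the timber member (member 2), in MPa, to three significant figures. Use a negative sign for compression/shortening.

11.3 MPa

A_1 = 1555 mm².
A_2 = 237.8 mm².
Equal strain + equilibrium ⇒ each member carries load in proportion to AE: A₁E₁ = 186600000 N, A₂E₂ = 2853000 N, ΣAE = 189500000 N.
σ₂ = P·E₂/ΣAE = 178000·12000/189500000 = 11.27 MPa.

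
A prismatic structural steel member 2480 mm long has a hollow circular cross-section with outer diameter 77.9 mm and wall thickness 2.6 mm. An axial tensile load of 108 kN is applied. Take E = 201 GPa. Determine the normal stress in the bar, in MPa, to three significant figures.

176 MPa

A = 615.1 mm².
σ = N/A = 108000/615.1 = 175.6 MPa.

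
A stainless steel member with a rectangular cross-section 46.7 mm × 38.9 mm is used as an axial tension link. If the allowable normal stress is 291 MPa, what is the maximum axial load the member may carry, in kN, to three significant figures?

529 kN

A = 1817 mm².
P_max = σ_allow · A = 291 · 1817 = 528600 N = 528.6 kN.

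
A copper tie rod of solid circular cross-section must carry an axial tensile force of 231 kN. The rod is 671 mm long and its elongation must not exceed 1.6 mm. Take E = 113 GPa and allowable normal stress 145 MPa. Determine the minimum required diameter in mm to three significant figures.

Required area A ≥ P/σ_allow = 231000/145 = 1593 mm².
For a solid circular section, d ≥ √(4A/π) = 45.04 mm.
Elongation limit: A ≥ PL/(Eδ_allow) = 231000·671/(113000·1.6) = 857.3 mm² ⇒ d ≥ 33.04 mm.
The stress limit governs.

45.0 mm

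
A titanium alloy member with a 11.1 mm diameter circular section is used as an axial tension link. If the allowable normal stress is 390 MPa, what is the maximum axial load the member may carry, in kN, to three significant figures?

37.7 kN

A = 96.77 mm².
P_max = σ_allow · A = 390 · 96.77 = 37740 N = 37.74 kN.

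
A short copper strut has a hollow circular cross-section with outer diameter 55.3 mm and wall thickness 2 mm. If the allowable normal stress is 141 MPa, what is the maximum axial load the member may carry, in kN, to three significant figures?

A = 334.9 mm².
P_max = σ_allow · A = 141 · 334.9 = 47220 N = 47.22 kN.

47.2 kN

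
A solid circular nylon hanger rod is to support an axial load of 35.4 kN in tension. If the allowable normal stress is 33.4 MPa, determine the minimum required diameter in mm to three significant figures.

Required area A ≥ P/σ_allow = 35400/33.4 = 1060 mm².
For a solid circular section, d ≥ √(4A/π) = 36.74 mm.

36.7 mm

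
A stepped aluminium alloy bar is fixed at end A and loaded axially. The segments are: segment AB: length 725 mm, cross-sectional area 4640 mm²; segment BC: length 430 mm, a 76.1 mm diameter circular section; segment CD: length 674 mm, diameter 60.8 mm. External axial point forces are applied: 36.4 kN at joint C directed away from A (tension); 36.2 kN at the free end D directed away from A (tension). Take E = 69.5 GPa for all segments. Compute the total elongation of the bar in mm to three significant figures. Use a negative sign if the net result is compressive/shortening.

0.383 mm

Internal axial forces (sectioning from the free end, tension +): N_CD = 36.2 kN, N_BC = 72.6 kN, N_AB = 72.6 kN.
A_BC = 4548 mm².
A_CD = 2903 mm².
δ_AB = 72600·725/(4640·69500) = 0.1632 mm
δ_BC = 72600·430/(4548·69500) = 0.09876 mm
δ_CD = 36200·674/(2903·69500) = 0.1209 mm
δ = Σδ_i = 0.3829 mm.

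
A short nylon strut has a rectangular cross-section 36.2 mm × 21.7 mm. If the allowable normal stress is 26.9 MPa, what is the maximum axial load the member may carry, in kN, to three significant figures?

21.1 kN

A = 785.5 mm².
P_max = σ_allow · A = 26.9 · 785.5 = 21130 N = 21.13 kN.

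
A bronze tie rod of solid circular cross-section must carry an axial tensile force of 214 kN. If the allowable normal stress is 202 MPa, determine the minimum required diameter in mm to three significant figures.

Required area A ≥ P/σ_allow = 214000/202 = 1059 mm².
For a solid circular section, d ≥ √(4A/π) = 36.73 mm.

36.7 mm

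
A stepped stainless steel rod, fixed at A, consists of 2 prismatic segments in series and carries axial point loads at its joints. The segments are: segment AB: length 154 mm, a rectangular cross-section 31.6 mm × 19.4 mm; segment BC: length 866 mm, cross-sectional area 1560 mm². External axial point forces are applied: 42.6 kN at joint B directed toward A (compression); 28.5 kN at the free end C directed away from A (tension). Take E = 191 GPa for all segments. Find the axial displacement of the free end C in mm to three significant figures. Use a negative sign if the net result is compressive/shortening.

0.0643 mm

Internal axial forces (sectioning from the free end, tension +): N_BC = 28.5 kN, N_AB = -14.1 kN.
A_AB = 613 mm².
δ_AB = -14100·154/(613·191000) = -0.01854 mm
δ_BC = 28500·866/(1560·191000) = 0.08283 mm
δ = Σδ_i = 0.06429 mm.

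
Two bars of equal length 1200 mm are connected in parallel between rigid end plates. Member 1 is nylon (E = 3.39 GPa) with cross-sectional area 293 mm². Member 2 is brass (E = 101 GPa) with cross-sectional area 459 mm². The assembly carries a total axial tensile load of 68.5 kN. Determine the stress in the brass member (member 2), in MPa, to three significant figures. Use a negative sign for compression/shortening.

146 MPa

Equal strain + equilibrium ⇒ each member carries load in proportion to AE: A₁E₁ = 993300 N, A₂E₂ = 46360000 N, ΣAE = 47350000 N.
σ₂ = P·E₂/ΣAE = 68500·101000/47350000 = 146.1 MPa.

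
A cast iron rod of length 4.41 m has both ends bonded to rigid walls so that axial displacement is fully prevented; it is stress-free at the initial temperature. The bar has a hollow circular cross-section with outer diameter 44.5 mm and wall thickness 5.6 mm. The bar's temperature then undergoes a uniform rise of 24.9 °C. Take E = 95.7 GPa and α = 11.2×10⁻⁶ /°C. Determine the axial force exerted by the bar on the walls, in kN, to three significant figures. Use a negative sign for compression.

Free thermal expansion αLΔT = 11.2e-6 · 4410 · 24.9 = 1.23 mm.
The walls impose strain ε = −(1.23)/4410 = -2.7888e-04; σ = Eε = 95700 · -2.7888e-04 = -26.69 MPa.
Wall reaction R = σ·A = -26.69·684.4 = -18260 N = -18.26 kN.

-18.3 kN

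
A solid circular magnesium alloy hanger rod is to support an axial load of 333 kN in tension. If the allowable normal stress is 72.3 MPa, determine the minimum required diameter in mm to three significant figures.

76.6 mm

Required area A ≥ P/σ_allow = 333000/72.3 = 4606 mm².
For a solid circular section, d ≥ √(4A/π) = 76.58 mm.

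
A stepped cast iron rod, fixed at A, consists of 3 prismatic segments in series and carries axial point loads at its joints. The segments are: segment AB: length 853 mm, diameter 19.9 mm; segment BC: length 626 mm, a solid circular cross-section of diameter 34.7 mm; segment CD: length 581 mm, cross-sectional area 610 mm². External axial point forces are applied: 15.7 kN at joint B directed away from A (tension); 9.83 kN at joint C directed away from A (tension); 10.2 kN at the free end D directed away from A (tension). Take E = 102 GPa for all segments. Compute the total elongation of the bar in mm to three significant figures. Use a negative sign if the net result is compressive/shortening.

1.19 mm

Internal axial forces (sectioning from the free end, tension +): N_CD = 10.2 kN, N_BC = 20.03 kN, N_AB = 35.73 kN.
A_AB = 311 mm².
A_BC = 945.7 mm².
δ_AB = 35730·853/(311·102000) = 0.9607 mm
δ_BC = 20030·626/(945.7·102000) = 0.13 mm
δ_CD = 10200·581/(610·102000) = 0.09525 mm
δ = Σδ_i = 1.186 mm.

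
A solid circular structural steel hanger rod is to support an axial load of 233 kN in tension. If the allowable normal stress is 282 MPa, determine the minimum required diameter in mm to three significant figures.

Required area A ≥ P/σ_allow = 233000/282 = 826.2 mm².
For a solid circular section, d ≥ √(4A/π) = 32.43 mm.

32.4 mm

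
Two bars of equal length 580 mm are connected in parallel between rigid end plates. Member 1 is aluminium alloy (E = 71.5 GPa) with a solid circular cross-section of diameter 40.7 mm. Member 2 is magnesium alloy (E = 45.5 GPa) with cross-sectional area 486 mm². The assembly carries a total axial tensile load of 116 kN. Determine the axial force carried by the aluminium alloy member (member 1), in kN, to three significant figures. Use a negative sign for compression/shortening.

93.7 kN

A_1 = 1301 mm².
Equal strain + equilibrium ⇒ each member carries load in proportion to AE: A₁E₁ = 93020000 N, A₂E₂ = 22110000 N, ΣAE = 115100000 N.
F₁ = P·A₁E₁/ΣAE = 116000·93020000/115100000 = 93720 N.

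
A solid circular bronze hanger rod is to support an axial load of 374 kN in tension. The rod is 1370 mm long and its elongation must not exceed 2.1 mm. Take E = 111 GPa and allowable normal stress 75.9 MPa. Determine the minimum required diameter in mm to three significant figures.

Required area A ≥ P/σ_allow = 374000/75.9 = 4928 mm².
For a solid circular section, d ≥ √(4A/π) = 79.21 mm.
Elongation limit: A ≥ PL/(Eδ_allow) = 374000·1370/(111000·2.1) = 2198 mm² ⇒ d ≥ 52.9 mm.
The stress limit governs.

79.2 mm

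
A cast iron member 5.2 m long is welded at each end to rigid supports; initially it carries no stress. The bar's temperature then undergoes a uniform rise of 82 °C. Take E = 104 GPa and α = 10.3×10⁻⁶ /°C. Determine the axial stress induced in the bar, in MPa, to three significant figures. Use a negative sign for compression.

-87.8 MPa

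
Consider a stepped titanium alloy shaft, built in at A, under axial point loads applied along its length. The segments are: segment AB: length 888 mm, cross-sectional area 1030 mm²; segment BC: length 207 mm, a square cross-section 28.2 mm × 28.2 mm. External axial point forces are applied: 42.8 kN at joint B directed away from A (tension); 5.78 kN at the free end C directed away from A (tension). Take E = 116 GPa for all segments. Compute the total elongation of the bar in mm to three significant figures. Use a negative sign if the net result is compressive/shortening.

Internal axial forces (sectioning from the free end, tension +): N_BC = 5.78 kN, N_AB = 48.58 kN.
A_BC = 795.2 mm².
δ_AB = 48580·888/(1030·116000) = 0.3611 mm
δ_BC = 5780·207/(795.2·116000) = 0.01297 mm
δ = Σδ_i = 0.374 mm.

0.374 mm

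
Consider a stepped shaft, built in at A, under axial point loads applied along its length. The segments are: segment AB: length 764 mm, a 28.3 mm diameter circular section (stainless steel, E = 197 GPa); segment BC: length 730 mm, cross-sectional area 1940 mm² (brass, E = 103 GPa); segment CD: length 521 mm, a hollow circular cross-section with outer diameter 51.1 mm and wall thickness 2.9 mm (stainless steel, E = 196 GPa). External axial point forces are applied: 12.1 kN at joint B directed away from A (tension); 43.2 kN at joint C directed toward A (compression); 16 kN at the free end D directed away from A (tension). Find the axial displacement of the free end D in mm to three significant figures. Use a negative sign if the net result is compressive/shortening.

Internal axial forces (sectioning from the free end, tension +): N_CD = 16 kN, N_BC = -27.2 kN, N_AB = -15.1 kN.
A_AB = 629 mm².
A_CD = 439.1 mm².
δ_AB = -15100·764/(629·197000) = -0.0931 mm
δ_BC = -27200·730/(1940·103000) = -0.09937 mm
δ_CD = 16000·521/(439.1·196000) = 0.09685 mm
δ = Σδ_i = -0.09562 mm.

-0.0956 mm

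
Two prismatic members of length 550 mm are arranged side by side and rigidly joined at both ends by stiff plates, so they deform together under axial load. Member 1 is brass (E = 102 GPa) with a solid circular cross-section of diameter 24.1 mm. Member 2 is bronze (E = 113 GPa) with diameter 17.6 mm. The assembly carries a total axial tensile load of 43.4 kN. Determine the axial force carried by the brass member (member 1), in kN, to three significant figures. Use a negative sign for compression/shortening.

27.3 kN

A_1 = 456.2 mm².
A_2 = 243.3 mm².
Equal strain + equilibrium ⇒ each member carries load in proportion to AE: A₁E₁ = 46530000 N, A₂E₂ = 27490000 N, ΣAE = 74020000 N.
F₁ = P·A₁E₁/ΣAE = 43400·46530000/74020000 = 27280 N.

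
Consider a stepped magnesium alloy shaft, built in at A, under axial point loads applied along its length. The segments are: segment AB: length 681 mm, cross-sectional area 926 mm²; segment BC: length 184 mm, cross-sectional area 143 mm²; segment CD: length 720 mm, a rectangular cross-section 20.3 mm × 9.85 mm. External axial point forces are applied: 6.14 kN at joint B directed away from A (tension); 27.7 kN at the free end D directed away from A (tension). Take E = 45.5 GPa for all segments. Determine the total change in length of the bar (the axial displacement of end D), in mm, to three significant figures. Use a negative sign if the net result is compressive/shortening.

3.52 mm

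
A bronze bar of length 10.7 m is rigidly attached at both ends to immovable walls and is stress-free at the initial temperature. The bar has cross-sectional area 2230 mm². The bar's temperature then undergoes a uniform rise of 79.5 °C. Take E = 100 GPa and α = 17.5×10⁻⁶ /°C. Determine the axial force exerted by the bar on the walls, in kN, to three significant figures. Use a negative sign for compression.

Free thermal expansion αLΔT = 17.5e-6 · 10700 · 79.5 = 14.89 mm.
The walls impose strain ε = −(14.89)/10700 = -1.3912e-03; σ = Eε = 100000 · -1.3912e-03 = -139.1 MPa.
Wall reaction R = σ·A = -139.1·2230 = -310200 N = -310.2 kN.

-310 kN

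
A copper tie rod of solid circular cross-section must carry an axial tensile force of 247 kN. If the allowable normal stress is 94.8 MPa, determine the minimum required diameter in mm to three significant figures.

57.6 mm

Required area A ≥ P/σ_allow = 247000/94.8 = 2605 mm².
For a solid circular section, d ≥ √(4A/π) = 57.6 mm.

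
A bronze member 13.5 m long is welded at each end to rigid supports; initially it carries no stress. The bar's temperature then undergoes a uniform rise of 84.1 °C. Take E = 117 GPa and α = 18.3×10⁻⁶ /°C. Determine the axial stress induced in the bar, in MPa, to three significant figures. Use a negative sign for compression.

Free thermal expansion αLΔT = 18.3e-6 · 13500 · 84.1 = 20.78 mm.
The walls impose strain ε = −(20.78)/13500 = -1.5390e-03; σ = Eε = 117000 · -1.5390e-03 = -180.1 MPa.

-180 MPa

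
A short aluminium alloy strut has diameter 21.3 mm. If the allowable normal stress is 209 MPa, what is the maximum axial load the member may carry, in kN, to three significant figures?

74.5 kN

A = 356.3 mm².
P_max = σ_allow · A = 209 · 356.3 = 74470 N = 74.47 kN.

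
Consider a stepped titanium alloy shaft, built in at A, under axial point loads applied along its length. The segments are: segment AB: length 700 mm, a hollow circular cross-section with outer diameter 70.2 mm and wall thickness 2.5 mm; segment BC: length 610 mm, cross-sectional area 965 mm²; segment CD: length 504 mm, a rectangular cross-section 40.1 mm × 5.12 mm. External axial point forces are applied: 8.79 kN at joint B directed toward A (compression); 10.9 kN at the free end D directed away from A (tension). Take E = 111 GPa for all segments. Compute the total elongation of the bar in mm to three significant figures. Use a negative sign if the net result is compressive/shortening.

Internal axial forces (sectioning from the free end, tension +): N_CD = 10.9 kN, N_BC = 10.9 kN, N_AB = 2.11 kN.
A_AB = 531.7 mm².
A_CD = 205.3 mm².
δ_AB = 2110·700/(531.7·111000) = 0.02503 mm
δ_BC = 10900·610/(965·111000) = 0.06207 mm
δ_CD = 10900·504/(205.3·111000) = 0.2411 mm
δ = Σδ_i = 0.3282 mm.

0.328 mm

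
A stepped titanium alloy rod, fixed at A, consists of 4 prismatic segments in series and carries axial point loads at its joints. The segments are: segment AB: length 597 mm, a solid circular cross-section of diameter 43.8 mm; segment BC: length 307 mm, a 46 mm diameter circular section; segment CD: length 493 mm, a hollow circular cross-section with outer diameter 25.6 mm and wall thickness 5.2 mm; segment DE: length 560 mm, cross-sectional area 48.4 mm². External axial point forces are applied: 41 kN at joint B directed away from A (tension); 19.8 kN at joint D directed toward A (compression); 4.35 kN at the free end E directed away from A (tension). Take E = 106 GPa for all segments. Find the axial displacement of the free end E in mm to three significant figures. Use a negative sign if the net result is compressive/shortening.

Internal axial forces (sectioning from the free end, tension +): N_DE = 4.35 kN, N_CD = -15.45 kN, N_BC = -15.45 kN, N_AB = 25.55 kN.
A_AB = 1507 mm².
A_BC = 1662 mm².
A_CD = 333.3 mm².
δ_AB = 25550·597/(1507·106000) = 0.0955 mm
δ_BC = -15450·307/(1662·106000) = -0.02692 mm
δ_CD = -15450·493/(333.3·106000) = -0.2156 mm
δ_DE = 4350·560/(48.4·106000) = 0.4748 mm
δ = Σδ_i = 0.3278 mm.

0.328 mm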